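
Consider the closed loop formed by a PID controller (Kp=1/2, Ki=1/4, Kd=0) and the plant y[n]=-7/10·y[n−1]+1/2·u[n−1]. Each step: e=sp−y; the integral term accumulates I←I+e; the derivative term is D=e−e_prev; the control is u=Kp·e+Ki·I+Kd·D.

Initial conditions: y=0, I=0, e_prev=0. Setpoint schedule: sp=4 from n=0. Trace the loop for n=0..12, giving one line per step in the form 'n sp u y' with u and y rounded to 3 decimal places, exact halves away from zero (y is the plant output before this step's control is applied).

(exact arithmetic carried between steps; '≈' marks a value shown rounded to 6 d.p. or computed from one; I and e_prev carry over from the previous line; the table rounds u and y to 3 d.p., halves away from zero)
n=0: y=0, sp=4, e=sp−y=4; I=4, D=e−e_prev=4; u=1/2·4+1/4·4+0·4=3; next y=-7/10·0+1/2·3=1.5
n=1: y=1.5, sp=4, e=sp−y=2.5; I=6.5, D=e−e_prev=-1.5; u=1/2·2.5+1/4·6.5+0·(-1.5)=2.875; next y=-7/10·1.5+1/2·2.875=0.3875
n=2: y=0.3875, sp=4, e=sp−y=3.6125; I=10.1125, D=e−e_prev=1.1125; u=1/2·3.6125+1/4·10.1125+0·1.1125=4.334375; next y=-7/10·0.3875+1/2·4.334375≈1.895938
n=3: y≈1.895938, sp=4, e=sp−y≈2.104063; I≈12.216563, D=e−e_prev≈-1.508438; u=1/2·2.104063+1/4·12.216563+0·(-1.508438)≈4.106172; next y=-7/10·1.895938+1/2·4.106172≈0.725930
n=4: y≈0.725930, sp=4, e=sp−y≈3.274070; I≈15.490633, D=e−e_prev≈1.170008; u=1/2·3.274070+1/4·15.490633+0·1.170008≈5.509693; next y=-7/10·0.725930+1/2·5.509693≈2.246696
n=5: y≈2.246696, sp=4, e=sp−y≈1.753304; I≈17.243937, D=e−e_prev≈-1.520766; u=1/2·1.753304+1/4·17.243937+0·(-1.520766)≈5.187636; next y=-7/10·2.246696+1/2·5.187636≈1.021131
n=6: y≈1.021131, sp=4, e=sp−y≈2.978869; I≈20.222806, D=e−e_prev≈1.225565; u=1/2·2.978869+1/4·20.222806+0·1.225565≈6.545136; next y=-7/10·1.021131+1/2·6.545136≈2.557776
n=7: y≈2.557776, sp=4, e=sp−y≈1.442224; I≈21.665030, D=e−e_prev≈-1.536645; u=1/2·1.442224+1/4·21.665030+0·(-1.536645)≈6.137369; next y=-7/10·2.557776+1/2·6.137369≈1.278241
n=8: y≈1.278241, sp=4, e=sp−y≈2.721759; I≈24.386788, D=e−e_prev≈1.279535; u=1/2·2.721759+1/4·24.386788+0·1.279535≈7.457576; next y=-7/10·1.278241+1/2·7.457576≈2.834019
n=9: y≈2.834019, sp=4, e=sp−y≈1.165981; I≈25.552769, D=e−e_prev≈-1.555778; u=1/2·1.165981+1/4·25.552769+0·(-1.555778)≈6.971183; next y=-7/10·2.834019+1/2·6.971183≈1.501778
n=10: y≈1.501778, sp=4, e=sp−y≈2.498222; I≈28.050991, D=e−e_prev≈1.332242; u=1/2·2.498222+1/4·28.050991+0·1.332242≈8.261859; next y=-7/10·1.501778+1/2·8.261859≈3.079685
n=11: y≈3.079685, sp=4, e=sp−y≈0.920315; I≈28.971306, D=e−e_prev≈-1.577907; u=1/2·0.920315+1/4·28.971306+0·(-1.577907)≈7.702984; next y=-7/10·3.079685+1/2·7.702984≈1.695712
n=12: y≈1.695712, sp=4, e=sp−y≈2.304288; I≈31.275594, D=e−e_prev≈1.383973; u=1/2·2.304288+1/4·31.275594+0·1.383973≈8.971042; next y=-7/10·1.695712+1/2·8.971042≈3.298522

0 4 3.000 0.000
1 4 2.875 1.500
2 4 4.334 0.388
3 4 4.106 1.896
4 4 5.510 0.726
5 4 5.188 2.247
6 4 6.545 1.021
7 4 6.137 2.558
8 4 7.458 1.278
9 4 6.971 2.834
10 4 8.262 1.502
11 4 7.703 3.080
12 4 8.971 1.696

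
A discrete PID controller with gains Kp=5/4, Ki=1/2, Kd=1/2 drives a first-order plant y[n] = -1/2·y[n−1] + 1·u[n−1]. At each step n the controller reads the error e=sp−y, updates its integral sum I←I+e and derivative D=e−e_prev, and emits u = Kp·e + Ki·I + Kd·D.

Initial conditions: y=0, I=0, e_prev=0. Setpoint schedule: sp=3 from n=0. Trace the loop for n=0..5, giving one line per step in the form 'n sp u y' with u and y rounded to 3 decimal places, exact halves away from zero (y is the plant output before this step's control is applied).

0 3 6.750 0.000
1 3 -8.438 6.750
2 3 34.828 -11.813
3 3 -85.277 40.734
4 3 251.481 -105.645
5 3 -689.769 304.304

(exact arithmetic carried between steps; '≈' marks a value shown rounded to 6 d.p. or computed from one; I and e_prev carry over from the previous line; the table rounds u and y to 3 d.p., halves away from zero)
n=0: y=0, sp=3, e=sp−y=3; I=3, D=e−e_prev=3; u=5/4·3+1/2·3+1/2·3=6.75; next y=-1/2·0+1·6.75=6.75
n=1: y=6.75, sp=3, e=sp−y=-3.75; I=-0.75, D=e−e_prev=-6.75; u=5/4·(-3.75)+1/2·(-0.75)+1/2·(-6.75)=-8.4375; next y=-1/2·6.75+1·(-8.4375)=-11.8125
n=2: y=-11.8125, sp=3, e=sp−y=14.8125; I=14.0625, D=e−e_prev=18.5625; u=5/4·14.8125+1/2·14.0625+1/2·18.5625=34.828125; next y=-1/2·(-11.8125)+1·34.828125=40.734375
n=3: y=40.734375, sp=3, e=sp−y=-37.734375; I=-23.671875, D=e−e_prev=-52.546875; u=5/4·(-37.734375)+1/2·(-23.671875)+1/2·(-52.546875)≈-85.277344; next y=-1/2·40.734375+1·(-85.277344)≈-105.644531
n=4: y≈-105.644531, sp=3, e=sp−y≈108.644531; I≈84.972656, D=e−e_prev≈146.378906; u=5/4·108.644531+1/2·84.972656+1/2·146.378906≈251.481445; next y=-1/2·(-105.644531)+1·251.481445≈304.303711
n=5: y≈304.303711, sp=3, e=sp−y≈-301.303711; I≈-216.331055, D=e−e_prev≈-409.948242; u=5/4·(-301.303711)+1/2·(-216.331055)+1/2·(-409.948242)≈-689.769287; next y=-1/2·304.303711+1·(-689.769287)≈-841.921143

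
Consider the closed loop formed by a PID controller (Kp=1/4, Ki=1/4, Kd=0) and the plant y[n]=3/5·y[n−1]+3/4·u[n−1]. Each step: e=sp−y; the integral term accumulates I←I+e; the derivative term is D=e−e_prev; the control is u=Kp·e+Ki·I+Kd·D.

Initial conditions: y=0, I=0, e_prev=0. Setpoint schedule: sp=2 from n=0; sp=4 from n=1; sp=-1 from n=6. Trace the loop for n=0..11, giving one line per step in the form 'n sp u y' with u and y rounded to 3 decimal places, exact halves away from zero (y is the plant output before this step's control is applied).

(exact arithmetic carried between steps; '≈' marks a value shown rounded to 6 d.p. or computed from one; I and e_prev carry over from the previous line; the table rounds u and y to 3 d.p., halves away from zero)
n=0: y=0, sp=2, e=sp−y=2; I=2, D=e−e_prev=2; u=1/4·2+1/4·2+0·2=1; next y=3/5·0+3/4·1=0.75
n=1: y=0.75, sp=4, e=sp−y=3.25; I=5.25, D=e−e_prev=1.25; u=1/4·3.25+1/4·5.25+0·1.25=2.125; next y=3/5·0.75+3/4·2.125=2.04375
n=2: y=2.04375, sp=4, e=sp−y=1.95625; I=7.20625, D=e−e_prev=-1.29375; u=1/4·1.95625+1/4·7.20625+0·(-1.29375)=2.290625; next y=3/5·2.04375+3/4·2.290625≈2.944219
n=3: y≈2.944219, sp=4, e=sp−y≈1.055781; I≈8.262031, D=e−e_prev≈-0.900469; u=1/4·1.055781+1/4·8.262031+0·(-0.900469)≈2.329453; next y=3/5·2.944219+3/4·2.329453≈3.513621
n=4: y≈3.513621, sp=4, e=sp−y≈0.486379; I≈8.748410, D=e−e_prev≈-0.569402; u=1/4·0.486379+1/4·8.748410+0·(-0.569402)≈2.308697; next y=3/5·3.513621+3/4·2.308697≈3.839696
n=5: y≈3.839696, sp=4, e=sp−y≈0.160304; I≈8.908715, D=e−e_prev≈-0.326075; u=1/4·0.160304+1/4·8.908715+0·(-0.326075)≈2.267255; next y=3/5·3.839696+3/4·2.267255≈4.004258
n=6: y≈4.004258, sp=-1, e=sp−y≈-5.004258; I≈3.904456, D=e−e_prev≈-5.164563; u=1/4·(-5.004258)+1/4·3.904456+0·(-5.164563)≈-0.274951; next y=3/5·4.004258+3/4·(-0.274951)≈2.196342
n=7: y≈2.196342, sp=-1, e=sp−y≈-3.196342; I≈0.708114, D=e−e_prev≈1.807916; u=1/4·(-3.196342)+1/4·0.708114+0·1.807916≈-0.622057; next y=3/5·2.196342+3/4·(-0.622057)≈0.851263
n=8: y≈0.851263, sp=-1, e=sp−y≈-1.851263; I≈-1.143148, D=e−e_prev≈1.345080; u=1/4·(-1.851263)+1/4·(-1.143148)+0·1.345080≈-0.748603; next y=3/5·0.851263+3/4·(-0.748603)≈-0.050695
n=9: y≈-0.050695, sp=-1, e=sp−y≈-0.949305; I≈-2.092454, D=e−e_prev≈0.901957; u=1/4·(-0.949305)+1/4·(-2.092454)+0·0.901957≈-0.760440; next y=3/5·(-0.050695)+3/4·(-0.760440)≈-0.600747
n=10: y≈-0.600747, sp=-1, e=sp−y≈-0.399253; I≈-2.491707, D=e−e_prev≈0.550052; u=1/4·(-0.399253)+1/4·(-2.491707)+0·0.550052≈-0.722740; next y=3/5·(-0.600747)+3/4·(-0.722740)≈-0.902503
n=11: y≈-0.902503, sp=-1, e=sp−y≈-0.097497; I≈-2.589204, D=e−e_prev≈0.301756; u=1/4·(-0.097497)+1/4·(-2.589204)+0·0.301756≈-0.671675; next y=3/5·(-0.902503)+3/4·(-0.671675)≈-1.045258

0 2 1.000 0.000
1 4 2.125 0.750
2 4 2.291 2.044
3 4 2.329 2.944
4 4 2.309 3.514
5 4 2.267 3.840
6 -1 -0.275 4.004
7 -1 -0.622 2.196
8 -1 -0.749 0.851
9 -1 -0.760 -0.051
10 -1 -0.723 -0.601
11 -1 -0.672 -0.903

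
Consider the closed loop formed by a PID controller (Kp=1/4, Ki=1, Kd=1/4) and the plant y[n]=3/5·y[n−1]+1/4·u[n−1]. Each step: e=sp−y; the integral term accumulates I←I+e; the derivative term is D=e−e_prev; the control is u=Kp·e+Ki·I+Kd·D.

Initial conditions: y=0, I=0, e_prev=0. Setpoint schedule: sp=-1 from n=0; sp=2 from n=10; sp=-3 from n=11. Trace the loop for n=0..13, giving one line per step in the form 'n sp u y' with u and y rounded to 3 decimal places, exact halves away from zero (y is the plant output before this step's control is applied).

(exact arithmetic carried between steps; '≈' marks a value shown rounded to 6 d.p. or computed from one; I and e_prev carry over from the previous line; the table rounds u and y to 3 d.p., halves away from zero)
n=0: y=0, sp=-1, e=sp−y=-1; I=-1, D=e−e_prev=-1; u=1/4·(-1)+1·(-1)+1/4·(-1)=-1.5; next y=3/5·0+1/4·(-1.5)=-0.375
n=1: y=-0.375, sp=-1, e=sp−y=-0.625; I=-1.625, D=e−e_prev=0.375; u=1/4·(-0.625)+1·(-1.625)+1/4·0.375=-1.6875; next y=3/5·(-0.375)+1/4·(-1.6875)=-0.646875
n=2: y=-0.646875, sp=-1, e=sp−y=-0.353125; I=-1.978125, D=e−e_prev=0.271875; u=1/4·(-0.353125)+1·(-1.978125)+1/4·0.271875≈-1.998438; next y=3/5·(-0.646875)+1/4·(-1.998438)≈-0.887734
n=3: y≈-0.887734, sp=-1, e=sp−y≈-0.112266; I≈-2.090391, D=e−e_prev≈0.240859; u=1/4·(-0.112266)+1·(-2.090391)+1/4·0.240859≈-2.058242; next y=3/5·(-0.887734)+1/4·(-2.058242)≈-1.047201
n=4: y≈-1.047201, sp=-1, e=sp−y≈0.047201; I≈-2.043189, D=e−e_prev≈0.159467; u=1/4·0.047201+1·(-2.043189)+1/4·0.159467≈-1.991522; next y=3/5·(-1.047201)+1/4·(-1.991522)≈-1.126201
n=5: y≈-1.126201, sp=-1, e=sp−y≈0.126201; I≈-1.916988, D=e−e_prev≈0.079000; u=1/4·0.126201+1·(-1.916988)+1/4·0.079000≈-1.865688; next y=3/5·(-1.126201)+1/4·(-1.865688)≈-1.142143
n=6: y≈-1.142143, sp=-1, e=sp−y≈0.142143; I≈-1.774845, D=e−e_prev≈0.015941; u=1/4·0.142143+1·(-1.774845)+1/4·0.015941≈-1.735324; next y=3/5·(-1.142143)+1/4·(-1.735324)≈-1.119117
n=7: y≈-1.119117, sp=-1, e=sp−y≈0.119117; I≈-1.655729, D=e−e_prev≈-0.023026; u=1/4·0.119117+1·(-1.655729)+1/4·(-0.023026)≈-1.631706; next y=3/5·(-1.119117)+1/4·(-1.631706)≈-1.079397
n=8: y≈-1.079397, sp=-1, e=sp−y≈0.079397; I≈-1.576332, D=e−e_prev≈-0.039720; u=1/4·0.079397+1·(-1.576332)+1/4·(-0.039720)≈-1.566413; next y=3/5·(-1.079397)+1/4·(-1.566413)≈-1.039241
n=9: y≈-1.039241, sp=-1, e=sp−y≈0.039241; I≈-1.537091, D=e−e_prev≈-0.040155; u=1/4·0.039241+1·(-1.537091)+1/4·(-0.040155)≈-1.537319; next y=3/5·(-1.039241)+1/4·(-1.537319)≈-1.007875
n=10: y≈-1.007875, sp=2, e=sp−y≈3.007875; I≈1.470784, D=e−e_prev≈2.968633; u=1/4·3.007875+1·1.470784+1/4·2.968633≈2.964911; next y=3/5·(-1.007875)+1/4·2.964911≈0.136503
n=11: y≈0.136503, sp=-3, e=sp−y≈-3.136503; I≈-1.665719, D=e−e_prev≈-6.144377; u=1/4·(-3.136503)+1·(-1.665719)+1/4·(-6.144377)≈-3.985939; next y=3/5·0.136503+1/4·(-3.985939)≈-0.914583
n=12: y≈-0.914583, sp=-3, e=sp−y≈-2.085417; I≈-3.751136, D=e−e_prev≈1.051086; u=1/4·(-2.085417)+1·(-3.751136)+1/4·1.051086≈-4.009719; next y=3/5·(-0.914583)+1/4·(-4.009719)≈-1.551180
n=13: y≈-1.551180, sp=-3, e=sp−y≈-1.448820; I≈-5.199957, D=e−e_prev≈0.636596; u=1/4·(-1.448820)+1·(-5.199957)+1/4·0.636596≈-5.403013; next y=3/5·(-1.551180)+1/4·(-5.403013)≈-2.281461

0 -1 -1.500 0.000
1 -1 -1.688 -0.375
2 -1 -1.998 -0.647
3 -1 -2.058 -0.888
4 -1 -1.992 -1.047
5 -1 -1.866 -1.126
6 -1 -1.735 -1.142
7 -1 -1.632 -1.119
8 -1 -1.566 -1.079
9 -1 -1.537 -1.039
10 2 2.965 -1.008
11 -3 -3.986 0.137
12 -3 -4.010 -0.915
13 -3 -5.403 -1.551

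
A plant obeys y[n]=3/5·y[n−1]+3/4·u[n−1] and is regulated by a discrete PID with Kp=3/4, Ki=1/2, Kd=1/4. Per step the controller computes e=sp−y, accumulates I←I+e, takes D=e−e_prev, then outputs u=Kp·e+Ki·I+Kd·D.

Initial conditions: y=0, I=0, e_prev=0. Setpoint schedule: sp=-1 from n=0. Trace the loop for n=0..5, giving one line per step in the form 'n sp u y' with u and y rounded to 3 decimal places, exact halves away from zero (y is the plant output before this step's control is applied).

0 -1 -1.500 0.000
1 -1 -0.063 -1.125
2 -1 -0.886 -0.722
3 -1 -0.361 -1.098
4 -1 -0.659 -0.929
5 -1 -0.468 -1.051

(exact arithmetic carried between steps; '≈' marks a value shown rounded to 6 d.p. or computed from one; I and e_prev carry over from the previous line; the table rounds u and y to 3 d.p., halves away from zero)
n=0: y=0, sp=-1, e=sp−y=-1; I=-1, D=e−e_prev=-1; u=3/4·(-1)+1/2·(-1)+1/4·(-1)=-1.5; next y=3/5·0+3/4·(-1.5)=-1.125
n=1: y=-1.125, sp=-1, e=sp−y=0.125; I=-0.875, D=e−e_prev=1.125; u=3/4·0.125+1/2·(-0.875)+1/4·1.125=-0.0625; next y=3/5·(-1.125)+3/4·(-0.0625)=-0.721875
n=2: y=-0.721875, sp=-1, e=sp−y=-0.278125; I=-1.153125, D=e−e_prev=-0.403125; u=3/4·(-0.278125)+1/2·(-1.153125)+1/4·(-0.403125)≈-0.885938; next y=3/5·(-0.721875)+3/4·(-0.885938)≈-1.097578
n=3: y≈-1.097578, sp=-1, e=sp−y≈0.097578; I≈-1.055547, D=e−e_prev≈0.375703; u=3/4·0.097578+1/2·(-1.055547)+1/4·0.375703≈-0.360664; next y=3/5·(-1.097578)+3/4·(-0.360664)≈-0.929045
n=4: y≈-0.929045, sp=-1, e=sp−y≈-0.070955; I≈-1.126502, D=e−e_prev≈-0.168533; u=3/4·(-0.070955)+1/2·(-1.126502)+1/4·(-0.168533)≈-0.658601; next y=3/5·(-0.929045)+3/4·(-0.658601)≈-1.051377
n=5: y≈-1.051377, sp=-1, e=sp−y≈0.051377; I≈-1.075125, D=e−e_prev≈0.122332; u=3/4·0.051377+1/2·(-1.075125)+1/4·0.122332≈-0.468446; next y=3/5·(-1.051377)+3/4·(-0.468446)≈-0.982161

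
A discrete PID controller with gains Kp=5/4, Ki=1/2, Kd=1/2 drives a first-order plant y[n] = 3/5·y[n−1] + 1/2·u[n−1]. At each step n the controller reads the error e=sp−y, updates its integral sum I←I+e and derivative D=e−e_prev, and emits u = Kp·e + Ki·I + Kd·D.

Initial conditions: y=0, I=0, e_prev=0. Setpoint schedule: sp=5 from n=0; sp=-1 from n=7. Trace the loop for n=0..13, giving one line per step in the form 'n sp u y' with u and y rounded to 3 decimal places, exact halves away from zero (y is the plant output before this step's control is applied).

0 5 11.250 0.000
1 5 -1.406 5.625
2 5 7.738 2.672
3 5 1.125 5.472
4 5 5.948 3.846
5 5 2.482 5.282
6 5 5.020 4.410
7 -1 -10.300 5.156
8 -1 6.223 -2.056
9 -1 -5.706 1.878
10 -1 2.931 -1.727
11 -1 -3.359 0.430
12 -1 1.170 -1.422
13 -1 -2.141 -0.268

(exact arithmetic carried between steps; '≈' marks a value shown rounded to 6 d.p. or computed from one; I and e_prev carry over from the previous line; the table rounds u and y to 3 d.p., halves away from zero)
n=0: y=0, sp=5, e=sp−y=5; I=5, D=e−e_prev=5; u=5/4·5+1/2·5+1/2·5=11.25; next y=3/5·0+1/2·11.25=5.625
n=1: y=5.625, sp=5, e=sp−y=-0.625; I=4.375, D=e−e_prev=-5.625; u=5/4·(-0.625)+1/2·4.375+1/2·(-5.625)=-1.40625; next y=3/5·5.625+1/2·(-1.40625)=2.671875
n=2: y=2.671875, sp=5, e=sp−y=2.328125; I=6.703125, D=e−e_prev=2.953125; u=5/4·2.328125+1/2·6.703125+1/2·2.953125≈7.738281; next y=3/5·2.671875+1/2·7.738281≈5.472266
n=3: y≈5.472266, sp=5, e=sp−y≈-0.472266; I≈6.230859, D=e−e_prev≈-2.800391; u=5/4·(-0.472266)+1/2·6.230859+1/2·(-2.800391)≈1.124902; next y=3/5·5.472266+1/2·1.124902≈3.845811
n=4: y≈3.845811, sp=5, e=sp−y≈1.154189; I≈7.385049, D=e−e_prev≈1.626455; u=5/4·1.154189+1/2·7.385049+1/2·1.626455≈5.948489; next y=3/5·3.845811+1/2·5.948489≈5.281731
n=5: y≈5.281731, sp=5, e=sp−y≈-0.281731; I≈7.103318, D=e−e_prev≈-1.435920; u=5/4·(-0.281731)+1/2·7.103318+1/2·(-1.435920)≈2.481536; next y=3/5·5.281731+1/2·2.481536≈4.409806
n=6: y≈4.409806, sp=5, e=sp−y≈0.590194; I≈7.693512, D=e−e_prev≈0.871924; u=5/4·0.590194+1/2·7.693512+1/2·0.871924≈5.020460; next y=3/5·4.409806+1/2·5.020460≈5.156114
n=7: y≈5.156114, sp=-1, e=sp−y≈-6.156114; I≈1.537398, D=e−e_prev≈-6.746308; u=5/4·(-6.156114)+1/2·1.537398+1/2·(-6.746308)≈-10.299597; next y=3/5·5.156114+1/2·(-10.299597)≈-2.056130
n=8: y≈-2.056130, sp=-1, e=sp−y≈1.056130; I≈2.593528, D=e−e_prev≈7.212244; u=5/4·1.056130+1/2·2.593528+1/2·7.212244≈6.223049; next y=3/5·(-2.056130)+1/2·6.223049≈1.877846
n=9: y≈1.877846, sp=-1, e=sp−y≈-2.877846; I≈-0.284318, D=e−e_prev≈-3.933977; u=5/4·(-2.877846)+1/2·(-0.284318)+1/2·(-3.933977)≈-5.706455; next y=3/5·1.877846+1/2·(-5.706455)≈-1.726520
n=10: y≈-1.726520, sp=-1, e=sp−y≈0.726520; I≈0.442202, D=e−e_prev≈3.604366; u=5/4·0.726520+1/2·0.442202+1/2·3.604366≈2.931434; next y=3/5·(-1.726520)+1/2·2.931434≈0.429805
n=11: y≈0.429805, sp=-1, e=sp−y≈-1.429805; I≈-0.987603, D=e−e_prev≈-2.156325; u=5/4·(-1.429805)+1/2·(-0.987603)+1/2·(-2.156325)≈-3.359220; next y=3/5·0.429805+1/2·(-3.359220)≈-1.421727
n=12: y≈-1.421727, sp=-1, e=sp−y≈0.421727; I≈-0.565876, D=e−e_prev≈1.851532; u=5/4·0.421727+1/2·(-0.565876)+1/2·1.851532≈1.169987; next y=3/5·(-1.421727)+1/2·1.169987≈-0.268043
n=13: y≈-0.268043, sp=-1, e=sp−y≈-0.731957; I≈-1.297833, D=e−e_prev≈-1.153684; u=5/4·(-0.731957)+1/2·(-1.297833)+1/2·(-1.153684)≈-2.140705; next y=3/5·(-0.268043)+1/2·(-2.140705)≈-1.231178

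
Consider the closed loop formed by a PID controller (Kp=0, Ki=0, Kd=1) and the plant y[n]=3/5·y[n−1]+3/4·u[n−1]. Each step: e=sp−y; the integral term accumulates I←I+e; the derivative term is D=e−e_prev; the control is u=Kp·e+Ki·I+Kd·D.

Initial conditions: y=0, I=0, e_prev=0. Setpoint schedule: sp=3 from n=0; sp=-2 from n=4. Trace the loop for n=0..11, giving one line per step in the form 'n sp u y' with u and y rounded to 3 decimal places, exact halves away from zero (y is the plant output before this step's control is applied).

0 3 3.000 0.000
1 3 -2.250 2.250
2 3 2.588 -0.338
3 3 -2.076 1.738
4 -2 -2.748 -0.514
5 -2 1.855 -2.369
6 -2 -2.339 -0.030
7 -2 1.743 -1.772
8 -2 -2.016 0.243
9 -2 1.609 -1.366
10 -2 -1.753 0.387
11 -2 1.470 -1.083

(exact arithmetic carried between steps; '≈' marks a value shown rounded to 6 d.p. or computed from one; I and e_prev carry over from the previous line; the table rounds u and y to 3 d.p., halves away from zero)
n=0: y=0, sp=3, e=sp−y=3; I=3, D=e−e_prev=3; u=0·3+0·3+1·3=3; next y=3/5·0+3/4·3=2.25
n=1: y=2.25, sp=3, e=sp−y=0.75; I=3.75, D=e−e_prev=-2.25; u=0·0.75+0·3.75+1·(-2.25)=-2.25; next y=3/5·2.25+3/4·(-2.25)=-0.3375
n=2: y=-0.3375, sp=3, e=sp−y=3.3375; I=7.0875, D=e−e_prev=2.5875; u=0·3.3375+0·7.0875+1·2.5875=2.5875; next y=3/5·(-0.3375)+3/4·2.5875=1.738125
n=3: y=1.738125, sp=3, e=sp−y=1.261875; I=8.349375, D=e−e_prev=-2.075625; u=0·1.261875+0·8.349375+1·(-2.075625)=-2.075625; next y=3/5·1.738125+3/4·(-2.075625)≈-0.513844
n=4: y≈-0.513844, sp=-2, e=sp−y≈-1.486156; I≈6.863219, D=e−e_prev≈-2.748031; u=0·(-1.486156)+0·6.863219+1·(-2.748031)≈-2.748031; next y=3/5·(-0.513844)+3/4·(-2.748031)≈-2.369330
n=5: y≈-2.369330, sp=-2, e=sp−y≈0.369330; I≈7.232548, D=e−e_prev≈1.855486; u=0·0.369330+0·7.232548+1·1.855486≈1.855486; next y=3/5·(-2.369330)+3/4·1.855486≈-0.029983
n=6: y≈-0.029983, sp=-2, e=sp−y≈-1.970017; I≈5.262532, D=e−e_prev≈-2.339346; u=0·(-1.970017)+0·5.262532+1·(-2.339346)≈-2.339346; next y=3/5·(-0.029983)+3/4·(-2.339346)≈-1.772500
n=7: y≈-1.772500, sp=-2, e=sp−y≈-0.227500; I≈5.035032, D=e−e_prev≈1.742516; u=0·(-0.227500)+0·5.035032+1·1.742516≈1.742516; next y=3/5·(-1.772500)+3/4·1.742516≈0.243387
n=8: y≈0.243387, sp=-2, e=sp−y≈-2.243387; I≈2.791644, D=e−e_prev≈-2.015887; u=0·(-2.243387)+0·2.791644+1·(-2.015887)≈-2.015887; next y=3/5·0.243387+3/4·(-2.015887)≈-1.365883
n=9: y≈-1.365883, sp=-2, e=sp−y≈-0.634117; I≈2.157527, D=e−e_prev≈1.609270; u=0·(-0.634117)+0·2.157527+1·1.609270≈1.609270; next y=3/5·(-1.365883)+3/4·1.609270≈0.387423
n=10: y≈0.387423, sp=-2, e=sp−y≈-2.387423; I≈-0.229896, D=e−e_prev≈-1.753306; u=0·(-2.387423)+0·(-0.229896)+1·(-1.753306)≈-1.753306; next y=3/5·0.387423+3/4·(-1.753306)≈-1.082526
n=11: y≈-1.082526, sp=-2, e=sp−y≈-0.917474; I≈-1.147370, D=e−e_prev≈1.469949; u=0·(-0.917474)+0·(-1.147370)+1·1.469949≈1.469949; next y=3/5·(-1.082526)+3/4·1.469949≈0.452946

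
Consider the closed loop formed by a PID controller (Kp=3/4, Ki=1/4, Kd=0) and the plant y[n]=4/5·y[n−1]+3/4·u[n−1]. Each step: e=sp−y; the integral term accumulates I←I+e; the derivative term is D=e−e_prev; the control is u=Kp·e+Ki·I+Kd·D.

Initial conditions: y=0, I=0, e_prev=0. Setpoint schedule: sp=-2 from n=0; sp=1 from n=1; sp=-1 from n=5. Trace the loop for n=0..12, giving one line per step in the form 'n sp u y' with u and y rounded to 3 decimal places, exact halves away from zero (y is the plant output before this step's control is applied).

0 -2 -2.000 0.000
1 1 2.000 -1.500
2 1 0.825 0.300
3 1 0.441 0.859
4 1 0.317 1.018
5 -1 -1.722 1.052
6 -1 -0.733 -0.449
7 -1 -0.411 -0.909
8 -1 -0.307 -1.035
9 -1 -0.275 -1.059
10 -1 -0.266 -1.053
11 -1 -0.264 -1.042
12 -1 -0.264 -1.031

(exact arithmetic carried between steps; '≈' marks a value shown rounded to 6 d.p. or computed from one; I and e_prev carry over from the previous line; the table rounds u and y to 3 d.p., halves away from zero)
n=0: y=0, sp=-2, e=sp−y=-2; I=-2, D=e−e_prev=-2; u=3/4·(-2)+1/4·(-2)+0·(-2)=-2; next y=4/5·0+3/4·(-2)=-1.5
n=1: y=-1.5, sp=1, e=sp−y=2.5; I=0.5, D=e−e_prev=4.5; u=3/4·2.5+1/4·0.5+0·4.5=2; next y=4/5·(-1.5)+3/4·2=0.3
n=2: y=0.3, sp=1, e=sp−y=0.7; I=1.2, D=e−e_prev=-1.8; u=3/4·0.7+1/4·1.2+0·(-1.8)=0.825; next y=4/5·0.3+3/4·0.825=0.85875
n=3: y=0.85875, sp=1, e=sp−y=0.14125; I=1.34125, D=e−e_prev=-0.55875; u=3/4·0.14125+1/4·1.34125+0·(-0.55875)=0.44125; next y=4/5·0.85875+3/4·0.44125≈1.017938
n=4: y≈1.017938, sp=1, e=sp−y≈-0.017938; I≈1.323313, D=e−e_prev≈-0.159188; u=3/4·(-0.017938)+1/4·1.323313+0·(-0.159188)≈0.317375; next y=4/5·1.017938+3/4·0.317375≈1.052381
n=5: y≈1.052381, sp=-1, e=sp−y≈-2.052381; I≈-0.729069, D=e−e_prev≈-2.034444; u=3/4·(-2.052381)+1/4·(-0.729069)+0·(-2.034444)≈-1.721553; next y=4/5·1.052381+3/4·(-1.721553)≈-0.449260
n=6: y≈-0.449260, sp=-1, e=sp−y≈-0.550740; I≈-1.279809, D=e−e_prev≈1.501641; u=3/4·(-0.550740)+1/4·(-1.279809)+0·1.501641≈-0.733007; next y=4/5·(-0.449260)+3/4·(-0.733007)≈-0.909163
n=7: y≈-0.909163, sp=-1, e=sp−y≈-0.090837; I≈-1.370646, D=e−e_prev≈0.459904; u=3/4·(-0.090837)+1/4·(-1.370646)+0·0.459904≈-0.410789; next y=4/5·(-0.909163)+3/4·(-0.410789)≈-1.035422
n=8: y≈-1.035422, sp=-1, e=sp−y≈0.035422; I≈-1.335223, D=e−e_prev≈0.126259; u=3/4·0.035422+1/4·(-1.335223)+0·0.126259≈-0.307239; next y=4/5·(-1.035422)+3/4·(-0.307239)≈-1.058767
n=9: y≈-1.058767, sp=-1, e=sp−y≈0.058767; I≈-1.276456, D=e−e_prev≈0.023345; u=3/4·0.058767+1/4·(-1.276456)+0·0.023345≈-0.275039; next y=4/5·(-1.058767)+3/4·(-0.275039)≈-1.053293
n=10: y≈-1.053293, sp=-1, e=sp−y≈0.053293; I≈-1.223163, D=e−e_prev≈-0.005474; u=3/4·0.053293+1/4·(-1.223163)+0·(-0.005474)≈-0.265821; next y=4/5·(-1.053293)+3/4·(-0.265821)≈-1.042000
n=11: y≈-1.042000, sp=-1, e=sp−y≈0.042000; I≈-1.181163, D=e−e_prev≈-0.011293; u=3/4·0.042000+1/4·(-1.181163)+0·(-0.011293)≈-0.263791; next y=4/5·(-1.042000)+3/4·(-0.263791)≈-1.031443
n=12: y≈-1.031443, sp=-1, e=sp−y≈0.031443; I≈-1.149720, D=e−e_prev≈-0.010557; u=3/4·0.031443+1/4·(-1.149720)+0·(-0.010557)≈-0.263848; next y=4/5·(-1.031443)+3/4·(-0.263848)≈-1.023040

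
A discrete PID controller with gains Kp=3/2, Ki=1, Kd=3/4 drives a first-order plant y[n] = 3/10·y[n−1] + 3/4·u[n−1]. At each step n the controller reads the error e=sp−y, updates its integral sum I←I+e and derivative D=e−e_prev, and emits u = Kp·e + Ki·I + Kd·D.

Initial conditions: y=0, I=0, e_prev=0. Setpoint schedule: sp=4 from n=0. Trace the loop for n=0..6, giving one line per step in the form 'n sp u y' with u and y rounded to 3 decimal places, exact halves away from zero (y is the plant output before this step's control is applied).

(exact arithmetic carried between steps; '≈' marks a value shown rounded to 6 d.p. or computed from one; I and e_prev carry over from the previous line; the table rounds u and y to 3 d.p., halves away from zero)
n=0: y=0, sp=4, e=sp−y=4; I=4, D=e−e_prev=4; u=3/2·4+1·4+3/4·4=13; next y=3/10·0+3/4·13=9.75
n=1: y=9.75, sp=4, e=sp−y=-5.75; I=-1.75, D=e−e_prev=-9.75; u=3/2·(-5.75)+1·(-1.75)+3/4·(-9.75)=-17.6875; next y=3/10·9.75+3/4·(-17.6875)=-10.340625
n=2: y=-10.340625, sp=4, e=sp−y=14.340625; I=12.590625, D=e−e_prev=20.090625; u=3/2·14.340625+1·12.590625+3/4·20.090625≈49.169531; next y=3/10·(-10.340625)+3/4·49.169531≈33.774961
n=3: y≈33.774961, sp=4, e=sp−y≈-29.774961; I≈-17.184336, D=e−e_prev≈-44.115586; u=3/2·(-29.774961)+1·(-17.184336)+3/4·(-44.115586)≈-94.933467; next y=3/10·33.774961+3/4·(-94.933467)≈-61.067612
n=4: y≈-61.067612, sp=4, e=sp−y≈65.067612; I≈47.883276, D=e−e_prev≈94.842573; u=3/2·65.067612+1·47.883276+3/4·94.842573≈216.616623; next y=3/10·(-61.067612)+3/4·216.616623≈144.142184
n=5: y≈144.142184, sp=4, e=sp−y≈-140.142184; I≈-92.258908, D=e−e_prev≈-205.209796; u=3/2·(-140.142184)+1·(-92.258908)+3/4·(-205.209796)≈-456.379530; next y=3/10·144.142184+3/4·(-456.379530)≈-299.041993
n=6: y≈-299.041993, sp=4, e=sp−y≈303.041993; I≈210.783085, D=e−e_prev≈443.184177; u=3/2·303.041993+1·210.783085+3/4·443.184177≈997.734206; next y=3/10·(-299.041993)+3/4·997.734206≈658.588057

0 4 13.000 0.000
1 4 -17.688 9.750
2 4 49.170 -10.341
3 4 -94.933 33.775
4 4 216.617 -61.068
5 4 -456.380 144.142
6 4 997.734 -299.042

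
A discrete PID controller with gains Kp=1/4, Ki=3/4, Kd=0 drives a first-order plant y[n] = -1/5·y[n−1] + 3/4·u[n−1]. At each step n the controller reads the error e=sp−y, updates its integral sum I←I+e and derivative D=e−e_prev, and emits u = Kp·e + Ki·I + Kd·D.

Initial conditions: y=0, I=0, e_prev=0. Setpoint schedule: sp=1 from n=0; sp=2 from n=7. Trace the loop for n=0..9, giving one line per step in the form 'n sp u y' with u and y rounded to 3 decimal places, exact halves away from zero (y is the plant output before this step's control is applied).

0 1 1.000 0.000
1 1 1.000 0.750
2 1 1.338 0.600
3 1 1.354 0.883
4 1 1.486 0.839
5 1 1.499 0.947
6 1 1.551 0.935
7 2 2.558 0.976
8 2 2.579 1.724
9 2 2.920 1.589

(exact arithmetic carried between steps; '≈' marks a value shown rounded to 6 d.p. or computed from one; I and e_prev carry over from the previous line; the table rounds u and y to 3 d.p., halves away from zero)
n=0: y=0, sp=1, e=sp−y=1; I=1, D=e−e_prev=1; u=1/4·1+3/4·1+0·1=1; next y=-1/5·0+3/4·1=0.75
n=1: y=0.75, sp=1, e=sp−y=0.25; I=1.25, D=e−e_prev=-0.75; u=1/4·0.25+3/4·1.25+0·(-0.75)=1; next y=-1/5·0.75+3/4·1=0.6
n=2: y=0.6, sp=1, e=sp−y=0.4; I=1.65, D=e−e_prev=0.15; u=1/4·0.4+3/4·1.65+0·0.15=1.3375; next y=-1/5·0.6+3/4·1.3375=0.883125
n=3: y=0.883125, sp=1, e=sp−y=0.116875; I=1.766875, D=e−e_prev=-0.283125; u=1/4·0.116875+3/4·1.766875+0·(-0.283125)=1.354375; next y=-1/5·0.883125+3/4·1.354375≈0.839156
n=4: y≈0.839156, sp=1, e=sp−y≈0.160844; I≈1.927719, D=e−e_prev≈0.043969; u=1/4·0.160844+3/4·1.927719+0·0.043969≈1.486; next y=-1/5·0.839156+3/4·1.486≈0.946669
n=5: y≈0.946669, sp=1, e=sp−y≈0.053331; I≈1.98105, D=e−e_prev≈-0.107513; u=1/4·0.053331+3/4·1.98105+0·(-0.107513)≈1.499120; next y=-1/5·0.946669+3/4·1.499120≈0.935006
n=6: y≈0.935006, sp=1, e=sp−y≈0.064994; I≈2.046044, D=e−e_prev≈0.011662; u=1/4·0.064994+3/4·2.046044+0·0.011662≈1.550781; next y=-1/5·0.935006+3/4·1.550781≈0.976084
n=7: y≈0.976084, sp=2, e=sp−y≈1.023916; I≈3.069959, D=e−e_prev≈0.958922; u=1/4·1.023916+3/4·3.069959+0·0.958922≈2.558448; next y=-1/5·0.976084+3/4·2.558448≈1.723619
n=8: y≈1.723619, sp=2, e=sp−y≈0.276381; I≈3.346340, D=e−e_prev≈-0.747535; u=1/4·0.276381+3/4·3.346340+0·(-0.747535)≈2.578850; next y=-1/5·1.723619+3/4·2.578850≈1.589414
n=9: y≈1.589414, sp=2, e=sp−y≈0.410586; I≈3.756926, D=e−e_prev≈0.134206; u=1/4·0.410586+3/4·3.756926+0·0.134206≈2.920341; next y=-1/5·1.589414+3/4·2.920341≈1.872373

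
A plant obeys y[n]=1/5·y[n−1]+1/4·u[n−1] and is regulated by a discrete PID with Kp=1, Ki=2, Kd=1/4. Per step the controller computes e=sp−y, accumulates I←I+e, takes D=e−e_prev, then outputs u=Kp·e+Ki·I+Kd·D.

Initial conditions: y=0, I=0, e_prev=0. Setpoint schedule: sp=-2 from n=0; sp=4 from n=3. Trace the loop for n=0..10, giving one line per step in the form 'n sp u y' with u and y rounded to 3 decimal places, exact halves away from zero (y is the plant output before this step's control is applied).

(exact arithmetic carried between steps; '≈' marks a value shown rounded to 6 d.p. or computed from one; I and e_prev carry over from the previous line; the table rounds u and y to 3 d.p., halves away from zero)
n=0: y=0, sp=-2, e=sp−y=-2; I=-2, D=e−e_prev=-2; u=1·(-2)+2·(-2)+1/4·(-2)=-6.5; next y=1/5·0+1/4·(-6.5)=-1.625
n=1: y=-1.625, sp=-2, e=sp−y=-0.375; I=-2.375, D=e−e_prev=1.625; u=1·(-0.375)+2·(-2.375)+1/4·1.625=-4.71875; next y=1/5·(-1.625)+1/4·(-4.71875)≈-1.504688
n=2: y≈-1.504688, sp=-2, e=sp−y≈-0.495313; I≈-2.870313, D=e−e_prev≈-0.120313; u=1·(-0.495313)+2·(-2.870313)+1/4·(-0.120313)≈-6.266016; next y=1/5·(-1.504688)+1/4·(-6.266016)≈-1.867441
n=3: y≈-1.867441, sp=4, e=sp−y≈5.867441; I≈2.997129, D=e−e_prev≈6.362754; u=1·5.867441+2·2.997129+1/4·6.362754≈13.452388; next y=1/5·(-1.867441)+1/4·13.452388≈2.989609
n=4: y≈2.989609, sp=4, e=sp−y≈1.010391; I≈4.007520, D=e−e_prev≈-4.857050; u=1·1.010391+2·4.007520+1/4·(-4.857050)≈7.811169; next y=1/5·2.989609+1/4·7.811169≈2.550714
n=5: y≈2.550714, sp=4, e=sp−y≈1.449286; I≈5.456806, D=e−e_prev≈0.438895; u=1·1.449286+2·5.456806+1/4·0.438895≈12.472622; next y=1/5·2.550714+1/4·12.472622≈3.628298
n=6: y≈3.628298, sp=4, e=sp−y≈0.371702; I≈5.828508, D=e−e_prev≈-1.077584; u=1·0.371702+2·5.828508+1/4·(-1.077584)≈11.759321; next y=1/5·3.628298+1/4·11.759321≈3.665490
n=7: y≈3.665490, sp=4, e=sp−y≈0.334510; I≈6.163018, D=e−e_prev≈-0.037192; u=1·0.334510+2·6.163018+1/4·(-0.037192)≈12.651248; next y=1/5·3.665490+1/4·12.651248≈3.895910
n=8: y≈3.895910, sp=4, e=sp−y≈0.104090; I≈6.267108, D=e−e_prev≈-0.230420; u=1·0.104090+2·6.267108+1/4·(-0.230420)≈12.580701; next y=1/5·3.895910+1/4·12.580701≈3.924357
n=9: y≈3.924357, sp=4, e=sp−y≈0.075643; I≈6.342751, D=e−e_prev≈-0.028447; u=1·0.075643+2·6.342751+1/4·(-0.028447)≈12.754032; next y=1/5·3.924357+1/4·12.754032≈3.973380
n=10: y≈3.973380, sp=4, e=sp−y≈0.026620; I≈6.369371, D=e−e_prev≈-0.049022; u=1·0.026620+2·6.369371+1/4·(-0.049022)≈12.753107; next y=1/5·3.973380+1/4·12.753107≈3.982953

0 -2 -6.500 0.000
1 -2 -4.719 -1.625
2 -2 -6.266 -1.505
3 4 13.452 -1.867
4 4 7.811 2.990
5 4 12.473 2.551
6 4 11.759 3.628
7 4 12.651 3.665
8 4 12.581 3.896
9 4 12.754 3.924
10 4 12.753 3.973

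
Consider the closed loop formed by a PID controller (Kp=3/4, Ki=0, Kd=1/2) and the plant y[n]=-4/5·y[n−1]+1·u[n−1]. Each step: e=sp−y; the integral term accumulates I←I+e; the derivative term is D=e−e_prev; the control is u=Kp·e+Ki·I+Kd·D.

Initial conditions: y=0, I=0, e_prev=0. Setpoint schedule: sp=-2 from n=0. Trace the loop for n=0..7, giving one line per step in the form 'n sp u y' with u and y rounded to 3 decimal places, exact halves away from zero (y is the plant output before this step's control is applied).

0 -2 -2.500 0.000
1 -2 1.625 -2.500
2 -2 -7.281 3.625
3 -2 13.039 -10.181
4 -2 -33.071 21.184
5 -2 71.614 -50.018
6 -2 -166.045 111.629
7 -2 373.500 -255.348

(exact arithmetic carried between steps; '≈' marks a value shown rounded to 6 d.p. or computed from one; I and e_prev carry over from the previous line; the table rounds u and y to 3 d.p., halves away from zero)
n=0: y=0, sp=-2, e=sp−y=-2; I=-2, D=e−e_prev=-2; u=3/4·(-2)+0·(-2)+1/2·(-2)=-2.5; next y=-4/5·0+1·(-2.5)=-2.5
n=1: y=-2.5, sp=-2, e=sp−y=0.5; I=-1.5, D=e−e_prev=2.5; u=3/4·0.5+0·(-1.5)+1/2·2.5=1.625; next y=-4/5·(-2.5)+1·1.625=3.625
n=2: y=3.625, sp=-2, e=sp−y=-5.625; I=-7.125, D=e−e_prev=-6.125; u=3/4·(-5.625)+0·(-7.125)+1/2·(-6.125)=-7.28125; next y=-4/5·3.625+1·(-7.28125)=-10.18125
n=3: y=-10.18125, sp=-2, e=sp−y=8.18125; I=1.05625, D=e−e_prev=13.80625; u=3/4·8.18125+0·1.05625+1/2·13.80625≈13.039063; next y=-4/5·(-10.18125)+1·13.039063≈21.184063
n=4: y≈21.184063, sp=-2, e=sp−y≈-23.184063; I≈-22.127813, D=e−e_prev≈-31.365313; u=3/4·(-23.184063)+0·(-22.127813)+1/2·(-31.365313)≈-33.070703; next y=-4/5·21.184063+1·(-33.070703)≈-50.017953
n=5: y≈-50.017953, sp=-2, e=sp−y≈48.017953; I≈25.890141, D=e−e_prev≈71.202016; u=3/4·48.017953+0·25.890141+1/2·71.202016≈71.614473; next y=-4/5·(-50.017953)+1·71.614473≈111.628835
n=6: y≈111.628835, sp=-2, e=sp−y≈-113.628835; I≈-87.738695, D=e−e_prev≈-161.646788; u=3/4·(-113.628835)+0·(-87.738695)+1/2·(-161.646788)≈-166.045021; next y=-4/5·111.628835+1·(-166.045021)≈-255.348089
n=7: y≈-255.348089, sp=-2, e=sp−y≈253.348089; I≈165.609394, D=e−e_prev≈366.976924; u=3/4·253.348089+0·165.609394+1/2·366.976924≈373.499528; next y=-4/5·(-255.348089)+1·373.499528≈577.777999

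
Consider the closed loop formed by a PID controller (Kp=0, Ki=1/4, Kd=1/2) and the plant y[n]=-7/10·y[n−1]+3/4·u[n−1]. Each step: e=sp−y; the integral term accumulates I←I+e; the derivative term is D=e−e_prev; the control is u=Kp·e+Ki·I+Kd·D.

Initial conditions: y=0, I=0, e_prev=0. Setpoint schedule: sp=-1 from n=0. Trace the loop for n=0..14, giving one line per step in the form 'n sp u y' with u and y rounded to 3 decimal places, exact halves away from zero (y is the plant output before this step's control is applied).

(exact arithmetic carried between steps; '≈' marks a value shown rounded to 6 d.p. or computed from one; I and e_prev carry over from the previous line; the table rounds u and y to 3 d.p., halves away from zero)
n=0: y=0, sp=-1, e=sp−y=-1; I=-1, D=e−e_prev=-1; u=0·(-1)+1/4·(-1)+1/2·(-1)=-0.75; next y=-7/10·0+3/4·(-0.75)=-0.5625
n=1: y=-0.5625, sp=-1, e=sp−y=-0.4375; I=-1.4375, D=e−e_prev=0.5625; u=0·(-0.4375)+1/4·(-1.4375)+1/2·0.5625=-0.078125; next y=-7/10·(-0.5625)+3/4·(-0.078125)≈0.335156
n=2: y≈0.335156, sp=-1, e=sp−y≈-1.335156; I≈-2.772656, D=e−e_prev≈-0.897656; u=0·(-1.335156)+1/4·(-2.772656)+1/2·(-0.897656)≈-1.141992; next y=-7/10·0.335156+3/4·(-1.141992)≈-1.091104
n=3: y≈-1.091104, sp=-1, e=sp−y≈0.091104; I≈-2.681553, D=e−e_prev≈1.426260; u=0·0.091104+1/4·(-2.681553)+1/2·1.426260≈0.042742; next y=-7/10·(-1.091104)+3/4·0.042742≈0.795829
n=4: y≈0.795829, sp=-1, e=sp−y≈-1.795829; I≈-4.477381, D=e−e_prev≈-1.886932; u=0·(-1.795829)+1/4·(-4.477381)+1/2·(-1.886932)≈-2.062811; next y=-7/10·0.795829+3/4·(-2.062811)≈-2.104189
n=5: y≈-2.104189, sp=-1, e=sp−y≈1.104189; I≈-3.373193, D=e−e_prev≈2.900017; u=0·1.104189+1/4·(-3.373193)+1/2·2.900017≈0.606711; next y=-7/10·(-2.104189)+3/4·0.606711≈1.927965
n=6: y≈1.927965, sp=-1, e=sp−y≈-2.927965; I≈-6.301158, D=e−e_prev≈-4.032154; u=0·(-2.927965)+1/4·(-6.301158)+1/2·(-4.032154)≈-3.591366; next y=-7/10·1.927965+3/4·(-3.591366)≈-4.043100
n=7: y≈-4.043100, sp=-1, e=sp−y≈3.043100; I≈-3.258058, D=e−e_prev≈5.971065; u=0·3.043100+1/4·(-3.258058)+1/2·5.971065≈2.171018; next y=-7/10·(-4.043100)+3/4·2.171018≈4.458434
n=8: y≈4.458434, sp=-1, e=sp−y≈-5.458434; I≈-8.716491, D=e−e_prev≈-8.501534; u=0·(-5.458434)+1/4·(-8.716491)+1/2·(-8.501534)≈-6.429890; next y=-7/10·4.458434+3/4·(-6.429890)≈-7.943321
n=9: y≈-7.943321, sp=-1, e=sp−y≈6.943321; I≈-1.773170, D=e−e_prev≈12.401755; u=0·6.943321+1/4·(-1.773170)+1/2·12.401755≈5.757585; next y=-7/10·(-7.943321)+3/4·5.757585≈9.878514
n=10: y≈9.878514, sp=-1, e=sp−y≈-10.878514; I≈-12.651684, D=e−e_prev≈-17.821835; u=0·(-10.878514)+1/4·(-12.651684)+1/2·(-17.821835)≈-12.073838; next y=-7/10·9.878514+3/4·(-12.073838)≈-15.970338
n=11: y≈-15.970338, sp=-1, e=sp−y≈14.970338; I≈2.318654, D=e−e_prev≈25.848852; u=0·14.970338+1/4·2.318654+1/2·25.848852≈13.504089; next y=-7/10·(-15.970338)+3/4·13.504089≈21.307304
n=12: y≈21.307304, sp=-1, e=sp−y≈-22.307304; I≈-19.988649, D=e−e_prev≈-37.277642; u=0·(-22.307304)+1/4·(-19.988649)+1/2·(-37.277642)≈-23.635983; next y=-7/10·21.307304+3/4·(-23.635983)≈-32.642100
n=13: y≈-32.642100, sp=-1, e=sp−y≈31.642100; I≈11.653451, D=e−e_prev≈53.949404; u=0·31.642100+1/4·11.653451+1/2·53.949404≈29.888065; next y=-7/10·(-32.642100)+3/4·29.888065≈45.265519
n=14: y≈45.265519, sp=-1, e=sp−y≈-46.265519; I≈-34.612068, D=e−e_prev≈-77.907619; u=0·(-46.265519)+1/4·(-34.612068)+1/2·(-77.907619)≈-47.606826; next y=-7/10·45.265519+3/4·(-47.606826)≈-67.390983

0 -1 -0.750 0.000
1 -1 -0.078 -0.563
2 -1 -1.142 0.335
3 -1 0.043 -1.091
4 -1 -2.063 0.796
5 -1 0.607 -2.104
6 -1 -3.591 1.928
7 -1 2.171 -4.043
8 -1 -6.430 4.458
9 -1 5.758 -7.943
10 -1 -12.074 9.879
11 -1 13.504 -15.970
12 -1 -23.636 21.307
13 -1 29.888 -32.642
14 -1 -47.607 45.266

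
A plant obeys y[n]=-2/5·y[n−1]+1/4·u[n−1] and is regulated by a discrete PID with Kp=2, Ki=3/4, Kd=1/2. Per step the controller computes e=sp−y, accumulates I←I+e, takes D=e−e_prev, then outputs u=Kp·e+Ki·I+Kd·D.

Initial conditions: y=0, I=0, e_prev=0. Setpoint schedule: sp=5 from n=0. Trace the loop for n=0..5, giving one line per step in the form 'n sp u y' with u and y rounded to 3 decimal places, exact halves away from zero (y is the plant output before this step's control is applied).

(exact arithmetic carried between steps; '≈' marks a value shown rounded to 6 d.p. or computed from one; I and e_prev carry over from the previous line; the table rounds u and y to 3 d.p., halves away from zero)
n=0: y=0, sp=5, e=sp−y=5; I=5, D=e−e_prev=5; u=2·5+3/4·5+1/2·5=16.25; next y=-2/5·0+1/4·16.25=4.0625
n=1: y=4.0625, sp=5, e=sp−y=0.9375; I=5.9375, D=e−e_prev=-4.0625; u=2·0.9375+3/4·5.9375+1/2·(-4.0625)=4.296875; next y=-2/5·4.0625+1/4·4.296875≈-0.550781
n=2: y≈-0.550781, sp=5, e=sp−y≈5.550781; I≈11.488281, D=e−e_prev≈4.613281; u=2·5.550781+3/4·11.488281+1/2·4.613281≈22.024414; next y=-2/5·(-0.550781)+1/4·22.024414≈5.726416
n=3: y≈5.726416, sp=5, e=sp−y≈-0.726416; I≈10.761865, D=e−e_prev≈-6.277197; u=2·(-0.726416)+3/4·10.761865+1/2·(-6.277197)≈3.479968; next y=-2/5·5.726416+1/4·3.479968≈-1.420574
n=4: y≈-1.420574, sp=5, e=sp−y≈6.420574; I≈17.182440, D=e−e_prev≈7.146990; u=2·6.420574+3/4·17.182440+1/2·7.146990≈29.301474; next y=-2/5·(-1.420574)+1/4·29.301474≈7.893598
n=5: y≈7.893598, sp=5, e=sp−y≈-2.893598; I≈14.288841, D=e−e_prev≈-9.314172; u=2·(-2.893598)+3/4·14.288841+1/2·(-9.314172)≈0.272349; next y=-2/5·7.893598+1/4·0.272349≈-3.089352

0 5 16.250 0.000
1 5 4.297 4.063
2 5 22.024 -0.551
3 5 3.480 5.726
4 5 29.301 -1.421
5 5 0.272 7.894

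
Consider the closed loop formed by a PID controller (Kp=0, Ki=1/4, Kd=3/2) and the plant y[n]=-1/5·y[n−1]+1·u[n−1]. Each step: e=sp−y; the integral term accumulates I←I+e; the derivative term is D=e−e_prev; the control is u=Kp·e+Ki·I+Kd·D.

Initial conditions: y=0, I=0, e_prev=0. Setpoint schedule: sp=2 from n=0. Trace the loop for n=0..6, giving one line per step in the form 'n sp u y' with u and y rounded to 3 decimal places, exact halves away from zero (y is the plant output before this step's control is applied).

0 2 3.500 0.000
1 2 -5.125 3.500
2 2 16.069 -5.825
3 2 -36.315 17.234
4 2 94.207 -39.762
5 2 -229.209 102.159
6 2 574.284 -249.641

(exact arithmetic carried between steps; '≈' marks a value shown rounded to 6 d.p. or computed from one; I and e_prev carry over from the previous line; the table rounds u and y to 3 d.p., halves away from zero)
n=0: y=0, sp=2, e=sp−y=2; I=2, D=e−e_prev=2; u=0·2+1/4·2+3/2·2=3.5; next y=-1/5·0+1·3.5=3.5
n=1: y=3.5, sp=2, e=sp−y=-1.5; I=0.5, D=e−e_prev=-3.5; u=0·(-1.5)+1/4·0.5+3/2·(-3.5)=-5.125; next y=-1/5·3.5+1·(-5.125)=-5.825
n=2: y=-5.825, sp=2, e=sp−y=7.825; I=8.325, D=e−e_prev=9.325; u=0·7.825+1/4·8.325+3/2·9.325=16.06875; next y=-1/5·(-5.825)+1·16.06875=17.23375
n=3: y=17.23375, sp=2, e=sp−y=-15.23375; I=-6.90875, D=e−e_prev=-23.05875; u=0·(-15.23375)+1/4·(-6.90875)+3/2·(-23.05875)≈-36.315313; next y=-1/5·17.23375+1·(-36.315313)≈-39.762063
n=4: y≈-39.762063, sp=2, e=sp−y≈41.762063; I≈34.853313, D=e−e_prev≈56.995813; u=0·41.762063+1/4·34.853313+3/2·56.995813≈94.207047; next y=-1/5·(-39.762063)+1·94.207047≈102.159459
n=5: y≈102.159459, sp=2, e=sp−y≈-100.159459; I≈-65.306147, D=e−e_prev≈-141.921522; u=0·(-100.159459)+1/4·(-65.306147)+3/2·(-141.921522)≈-229.208820; next y=-1/5·102.159459+1·(-229.208820)≈-249.640711
n=6: y≈-249.640711, sp=2, e=sp−y≈251.640711; I≈186.334565, D=e−e_prev≈351.800171; u=0·251.640711+1/4·186.334565+3/2·351.800171≈574.283897; next y=-1/5·(-249.640711)+1·574.283897≈624.212040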